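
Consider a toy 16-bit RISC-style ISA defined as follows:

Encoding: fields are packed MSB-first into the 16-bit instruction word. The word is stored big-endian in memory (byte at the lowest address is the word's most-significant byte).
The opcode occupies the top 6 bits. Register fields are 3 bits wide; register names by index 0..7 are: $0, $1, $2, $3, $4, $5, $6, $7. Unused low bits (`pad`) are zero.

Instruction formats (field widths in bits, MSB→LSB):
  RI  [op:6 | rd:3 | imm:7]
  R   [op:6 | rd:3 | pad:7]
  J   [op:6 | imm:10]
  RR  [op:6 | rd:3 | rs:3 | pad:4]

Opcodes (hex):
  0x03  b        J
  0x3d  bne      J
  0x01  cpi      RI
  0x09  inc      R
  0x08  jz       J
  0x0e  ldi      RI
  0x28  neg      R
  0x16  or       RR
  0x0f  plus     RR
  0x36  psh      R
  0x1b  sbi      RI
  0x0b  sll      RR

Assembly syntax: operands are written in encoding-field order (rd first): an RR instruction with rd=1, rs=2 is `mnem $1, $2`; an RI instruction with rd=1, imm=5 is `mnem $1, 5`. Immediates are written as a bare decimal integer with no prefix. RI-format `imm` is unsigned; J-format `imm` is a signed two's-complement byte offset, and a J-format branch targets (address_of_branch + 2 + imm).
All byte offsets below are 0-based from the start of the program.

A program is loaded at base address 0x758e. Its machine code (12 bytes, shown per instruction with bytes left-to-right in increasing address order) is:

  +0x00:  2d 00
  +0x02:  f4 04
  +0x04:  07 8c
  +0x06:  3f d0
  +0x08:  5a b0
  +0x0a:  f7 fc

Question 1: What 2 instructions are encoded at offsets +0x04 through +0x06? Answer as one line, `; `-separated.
[04] 07 8c → 0x078c
  op=0x078c>>10=0x1 ⇒ cpi (RI)
  rd: (w>>7)&0x7=0x7 → $7
  imm: (w>>0)&0x7f=0xc → 12
[06] 3f d0 → 0x3fd0
  op=0x3fd0>>10=0xf ⇒ plus (RR)
  rd: (w>>7)&0x7=0x7 → $7
  rs: (w>>4)&0x7=0x5 → $5

cpi $7, 12; plus $7, $5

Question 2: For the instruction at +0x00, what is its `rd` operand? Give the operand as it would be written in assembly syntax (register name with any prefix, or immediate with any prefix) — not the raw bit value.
$2

[00] 2d 00 → 0x2d00
  opcode bits[15:10]=0xb: sll/RR
  rd@[9:7]=0x2 ⇒ $2
  rs@[6:4]=0x0 ⇒ $0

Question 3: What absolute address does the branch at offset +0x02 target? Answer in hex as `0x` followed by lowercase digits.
+0x02: f4 04 ⇒ word 0xf404 (big)
  opcode bits[15:10]=0x3d: bne/J
  imm@[9:0]=0x4 ⇒ 4
  target = base 0x758e + off 0x02 + 2 + imm 4 = 0x7596

0x7596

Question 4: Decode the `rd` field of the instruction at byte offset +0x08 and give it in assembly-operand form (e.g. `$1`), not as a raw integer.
+0x08: 5a b0 ⇒ word 0x5ab0 (big)
  opcode bits[15:10]=0x16: or/RR
  rd@[9:7]=0x5 ⇒ $5
  rs@[6:4]=0x3 ⇒ $3

$5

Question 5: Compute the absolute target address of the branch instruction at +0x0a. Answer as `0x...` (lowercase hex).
[0a] f7 fc → 0xf7fc
  op=0xf7fc>>10=0x3d ⇒ bne (J)
  imm@[9:0]=0x3fc (s10→-4) ⇒ -4
  target = base 0x758e + off 0x0a + 2 + imm -4 = 0x7596

0x7596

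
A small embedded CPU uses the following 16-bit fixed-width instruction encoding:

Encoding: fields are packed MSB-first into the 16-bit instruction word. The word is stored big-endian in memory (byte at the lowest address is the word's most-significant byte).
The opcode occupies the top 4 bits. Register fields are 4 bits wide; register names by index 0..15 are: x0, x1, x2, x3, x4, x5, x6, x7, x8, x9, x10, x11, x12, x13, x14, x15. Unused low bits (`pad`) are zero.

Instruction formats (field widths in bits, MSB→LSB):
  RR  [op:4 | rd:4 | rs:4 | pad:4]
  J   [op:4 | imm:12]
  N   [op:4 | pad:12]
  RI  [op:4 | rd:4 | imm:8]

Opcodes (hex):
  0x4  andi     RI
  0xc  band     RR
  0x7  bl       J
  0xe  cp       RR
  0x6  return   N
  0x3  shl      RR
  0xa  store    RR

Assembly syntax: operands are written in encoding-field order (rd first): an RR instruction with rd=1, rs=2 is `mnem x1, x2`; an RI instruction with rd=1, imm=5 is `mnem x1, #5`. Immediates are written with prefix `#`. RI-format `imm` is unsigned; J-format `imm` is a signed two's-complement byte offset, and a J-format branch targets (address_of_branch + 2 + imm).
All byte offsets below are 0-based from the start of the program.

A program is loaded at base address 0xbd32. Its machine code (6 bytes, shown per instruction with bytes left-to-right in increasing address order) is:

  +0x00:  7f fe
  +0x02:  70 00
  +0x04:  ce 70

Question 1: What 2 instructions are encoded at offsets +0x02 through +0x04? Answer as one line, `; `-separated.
bl #0; band x14, x7

@+02  big-endian(70 00) = 0x7000
  op=0x7000>>12=0x7 ⇒ bl (J)
  imm: (w>>0)&0xfff=0x0 → #0
@+04  big-endian(ce 70) = 0xce70
  op=0xce70>>12=0xc ⇒ band (RR)
  rd: (w>>8)&0xf=0xe → x14
  rs: (w>>4)&0xf=0x7 → x7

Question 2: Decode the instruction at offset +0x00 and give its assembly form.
bl #-2

[00] 7f fe → 0x7ffe
  top 4b → 0x7 → bl [J]
  imm: (w>>0)&0xfff=0xffe (s12→-2) → #-2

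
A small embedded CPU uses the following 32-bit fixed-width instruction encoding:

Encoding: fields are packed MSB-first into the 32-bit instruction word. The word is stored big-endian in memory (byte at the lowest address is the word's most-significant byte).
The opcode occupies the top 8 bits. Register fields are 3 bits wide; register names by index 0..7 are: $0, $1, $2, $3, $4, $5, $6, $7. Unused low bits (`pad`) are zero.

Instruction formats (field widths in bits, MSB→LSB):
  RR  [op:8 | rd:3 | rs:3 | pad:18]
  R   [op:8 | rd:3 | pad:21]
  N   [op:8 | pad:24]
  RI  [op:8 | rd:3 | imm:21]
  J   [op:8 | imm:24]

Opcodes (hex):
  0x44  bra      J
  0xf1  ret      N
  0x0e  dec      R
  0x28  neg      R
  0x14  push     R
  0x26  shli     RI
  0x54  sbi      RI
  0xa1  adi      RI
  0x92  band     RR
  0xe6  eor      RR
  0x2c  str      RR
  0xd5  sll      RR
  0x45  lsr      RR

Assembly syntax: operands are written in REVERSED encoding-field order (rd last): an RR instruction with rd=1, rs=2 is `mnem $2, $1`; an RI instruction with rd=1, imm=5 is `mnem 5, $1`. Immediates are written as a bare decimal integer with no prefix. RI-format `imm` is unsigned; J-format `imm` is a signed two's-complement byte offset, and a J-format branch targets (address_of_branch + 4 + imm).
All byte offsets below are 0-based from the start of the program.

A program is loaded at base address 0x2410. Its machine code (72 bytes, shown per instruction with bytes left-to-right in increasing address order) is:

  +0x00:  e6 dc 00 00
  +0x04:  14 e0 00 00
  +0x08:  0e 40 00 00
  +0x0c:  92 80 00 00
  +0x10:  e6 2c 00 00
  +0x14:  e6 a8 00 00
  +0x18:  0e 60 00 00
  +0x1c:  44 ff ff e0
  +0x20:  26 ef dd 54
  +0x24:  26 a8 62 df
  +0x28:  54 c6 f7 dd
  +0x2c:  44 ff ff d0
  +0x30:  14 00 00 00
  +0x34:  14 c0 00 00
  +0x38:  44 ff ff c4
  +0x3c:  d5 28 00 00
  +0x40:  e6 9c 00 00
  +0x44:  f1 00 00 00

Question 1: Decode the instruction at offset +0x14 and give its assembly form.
@+14  big-endian(e6 a8 00 00) = 0xe6a80000
  top 8b → 0xe6 → eor [RR]
  [23:21] rd=5 = $5
  [20:18] rs=2 = $2

eor $2, $5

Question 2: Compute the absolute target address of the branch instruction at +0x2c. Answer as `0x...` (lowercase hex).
0x2410

[2c] 44 ff ff d0 → 0x44ffffd0
  top 8b → 0x44 → bra [J]
  [23:0] imm=16777168 (s24→-48) = -48
  target = base 0x2410 + off 0x2c + 4 + imm -48 = 0x2410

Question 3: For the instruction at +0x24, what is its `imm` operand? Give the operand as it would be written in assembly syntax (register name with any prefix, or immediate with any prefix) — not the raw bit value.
@+24  big-endian(26 a8 62 df) = 0x26a862df
  op=0x26a862df>>24=0x26 ⇒ shli (RI)
  rd@[23:21]=0x5 ⇒ $5
  imm@[20:0]=0x862df ⇒ 549599

549599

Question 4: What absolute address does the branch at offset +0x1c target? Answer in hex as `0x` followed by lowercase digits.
@+1c  big-endian(44 ff ff e0) = 0x44ffffe0
  op=0x44ffffe0>>24=0x44 ⇒ bra (J)
  imm@[23:0]=0xffffe0 (s24→-32) ⇒ -32
  target = base 0x2410 + off 0x1c + 4 + imm -32 = 0x2410

0x2410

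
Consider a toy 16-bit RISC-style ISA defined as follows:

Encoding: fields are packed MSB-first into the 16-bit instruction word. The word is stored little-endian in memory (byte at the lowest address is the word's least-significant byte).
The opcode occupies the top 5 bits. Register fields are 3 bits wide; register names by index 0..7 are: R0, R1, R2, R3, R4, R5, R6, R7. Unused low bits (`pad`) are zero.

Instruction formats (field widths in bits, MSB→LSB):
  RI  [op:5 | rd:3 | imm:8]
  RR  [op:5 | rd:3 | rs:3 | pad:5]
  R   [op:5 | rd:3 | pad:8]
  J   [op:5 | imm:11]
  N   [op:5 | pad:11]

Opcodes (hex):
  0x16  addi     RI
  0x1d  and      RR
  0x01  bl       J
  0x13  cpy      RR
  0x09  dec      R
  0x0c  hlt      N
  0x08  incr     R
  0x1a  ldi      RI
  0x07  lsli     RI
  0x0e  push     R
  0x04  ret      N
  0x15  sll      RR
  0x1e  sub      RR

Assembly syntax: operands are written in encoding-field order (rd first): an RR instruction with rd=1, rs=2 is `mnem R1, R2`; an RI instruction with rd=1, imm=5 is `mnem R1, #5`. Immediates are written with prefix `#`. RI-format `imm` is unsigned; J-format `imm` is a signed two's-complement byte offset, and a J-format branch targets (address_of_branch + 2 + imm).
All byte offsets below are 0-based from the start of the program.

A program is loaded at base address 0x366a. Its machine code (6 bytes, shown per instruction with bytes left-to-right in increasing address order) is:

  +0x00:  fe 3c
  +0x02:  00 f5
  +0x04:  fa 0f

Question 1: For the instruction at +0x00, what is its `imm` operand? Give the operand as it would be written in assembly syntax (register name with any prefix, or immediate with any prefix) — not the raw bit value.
#254

@+00  little-endian(fe 3c) = 0x3cfe
  opcode bits[15:11]=0x7: lsli/RI
  rd@[10:8]=0x4 ⇒ R4
  imm@[7:0]=0xfe ⇒ #254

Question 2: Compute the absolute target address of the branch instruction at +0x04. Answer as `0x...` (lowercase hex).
0x366a

off 0x04: read fa 0f as little → 0x0ffa
  op=0x0ffa>>11=0x1 ⇒ bl (J)
  [10:0] imm=2042 (s11→-6) = #-6
  target = base 0x366a + off 0x04 + 2 + imm -6 = 0x366a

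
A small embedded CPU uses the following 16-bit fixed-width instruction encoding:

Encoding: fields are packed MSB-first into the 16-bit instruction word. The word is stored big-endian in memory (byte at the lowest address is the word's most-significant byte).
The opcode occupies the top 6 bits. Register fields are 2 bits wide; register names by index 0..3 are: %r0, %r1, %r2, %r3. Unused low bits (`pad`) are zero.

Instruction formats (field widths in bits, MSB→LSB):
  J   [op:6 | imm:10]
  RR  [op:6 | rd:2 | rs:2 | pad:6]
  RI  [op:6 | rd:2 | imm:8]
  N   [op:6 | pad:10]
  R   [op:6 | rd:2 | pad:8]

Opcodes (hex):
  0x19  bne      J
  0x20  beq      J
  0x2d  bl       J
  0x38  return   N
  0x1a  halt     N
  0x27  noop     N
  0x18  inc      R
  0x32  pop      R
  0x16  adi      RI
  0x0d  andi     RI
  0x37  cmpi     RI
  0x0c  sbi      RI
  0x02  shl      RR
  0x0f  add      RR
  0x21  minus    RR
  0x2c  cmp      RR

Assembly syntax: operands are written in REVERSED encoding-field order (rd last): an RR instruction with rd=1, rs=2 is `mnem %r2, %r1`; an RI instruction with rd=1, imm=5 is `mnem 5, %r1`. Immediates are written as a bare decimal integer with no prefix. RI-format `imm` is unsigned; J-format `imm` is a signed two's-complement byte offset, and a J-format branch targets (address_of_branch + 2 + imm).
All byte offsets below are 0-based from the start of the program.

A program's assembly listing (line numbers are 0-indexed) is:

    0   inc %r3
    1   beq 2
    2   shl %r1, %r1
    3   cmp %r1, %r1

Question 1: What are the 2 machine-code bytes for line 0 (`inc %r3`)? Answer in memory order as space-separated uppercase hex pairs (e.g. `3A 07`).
L0: inc op=0x18:6|rd=3:2|pad=0:8 ⇒ 0x6300 ⇒ big 63 00

63 00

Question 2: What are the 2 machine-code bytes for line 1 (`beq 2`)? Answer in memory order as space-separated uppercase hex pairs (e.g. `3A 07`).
1. beq fields op=0x20:6|imm=2:10 → word 8002h → 80 02

80 02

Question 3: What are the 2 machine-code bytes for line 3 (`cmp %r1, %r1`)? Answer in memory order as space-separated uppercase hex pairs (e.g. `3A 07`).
B1 40

line 3 (cmp): pack op=0x2c:6|rd=1:2|rs=1:2|pad=0:6 = 0xb140; big→ b1 40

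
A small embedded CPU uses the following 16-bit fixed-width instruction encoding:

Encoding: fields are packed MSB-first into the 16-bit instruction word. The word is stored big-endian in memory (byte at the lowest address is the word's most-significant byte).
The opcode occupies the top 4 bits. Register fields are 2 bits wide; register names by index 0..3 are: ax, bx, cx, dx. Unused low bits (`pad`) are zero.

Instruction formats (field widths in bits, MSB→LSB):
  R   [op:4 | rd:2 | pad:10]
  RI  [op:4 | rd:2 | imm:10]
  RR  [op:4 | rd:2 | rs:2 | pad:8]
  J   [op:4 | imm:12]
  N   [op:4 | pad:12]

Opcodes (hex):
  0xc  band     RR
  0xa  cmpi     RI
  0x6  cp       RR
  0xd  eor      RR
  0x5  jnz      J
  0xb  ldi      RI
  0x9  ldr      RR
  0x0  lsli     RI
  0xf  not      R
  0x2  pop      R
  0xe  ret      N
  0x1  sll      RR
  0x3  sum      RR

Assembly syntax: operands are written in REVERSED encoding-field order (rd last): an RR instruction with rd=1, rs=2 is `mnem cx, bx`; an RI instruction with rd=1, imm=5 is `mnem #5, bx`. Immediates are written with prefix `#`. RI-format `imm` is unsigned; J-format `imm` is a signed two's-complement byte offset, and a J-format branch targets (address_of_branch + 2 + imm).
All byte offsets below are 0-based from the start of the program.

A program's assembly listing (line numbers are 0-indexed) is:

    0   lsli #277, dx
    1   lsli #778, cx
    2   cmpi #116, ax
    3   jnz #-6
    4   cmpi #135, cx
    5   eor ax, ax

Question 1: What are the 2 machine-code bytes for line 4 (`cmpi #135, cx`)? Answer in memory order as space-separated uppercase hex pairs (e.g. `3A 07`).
4. cmpi fields op=0xa:4|rd=2:2|imm=135:10 → word a887h → a8 87

A8 87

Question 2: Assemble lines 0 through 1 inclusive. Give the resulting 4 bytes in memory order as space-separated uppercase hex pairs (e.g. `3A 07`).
0. lsli fields op=0x0:4|rd=3:2|imm=277:10 → word 0d15h → 0d 15
1. lsli fields op=0x0:4|rd=2:2|imm=778:10 → word 0b0ah → 0b 0a

0D 15 0B 0A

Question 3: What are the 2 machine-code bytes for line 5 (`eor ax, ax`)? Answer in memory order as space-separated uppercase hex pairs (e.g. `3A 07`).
D0 00

5. eor fields op=0xd:4|rd=0:2|rs=0:2|pad=0:8 → word d000h → d0 00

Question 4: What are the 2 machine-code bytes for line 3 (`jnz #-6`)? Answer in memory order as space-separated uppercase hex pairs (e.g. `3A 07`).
5F FA

L3: jnz op=0x5:4|imm=-6:12 ⇒ 0x5ffa ⇒ big 5f fa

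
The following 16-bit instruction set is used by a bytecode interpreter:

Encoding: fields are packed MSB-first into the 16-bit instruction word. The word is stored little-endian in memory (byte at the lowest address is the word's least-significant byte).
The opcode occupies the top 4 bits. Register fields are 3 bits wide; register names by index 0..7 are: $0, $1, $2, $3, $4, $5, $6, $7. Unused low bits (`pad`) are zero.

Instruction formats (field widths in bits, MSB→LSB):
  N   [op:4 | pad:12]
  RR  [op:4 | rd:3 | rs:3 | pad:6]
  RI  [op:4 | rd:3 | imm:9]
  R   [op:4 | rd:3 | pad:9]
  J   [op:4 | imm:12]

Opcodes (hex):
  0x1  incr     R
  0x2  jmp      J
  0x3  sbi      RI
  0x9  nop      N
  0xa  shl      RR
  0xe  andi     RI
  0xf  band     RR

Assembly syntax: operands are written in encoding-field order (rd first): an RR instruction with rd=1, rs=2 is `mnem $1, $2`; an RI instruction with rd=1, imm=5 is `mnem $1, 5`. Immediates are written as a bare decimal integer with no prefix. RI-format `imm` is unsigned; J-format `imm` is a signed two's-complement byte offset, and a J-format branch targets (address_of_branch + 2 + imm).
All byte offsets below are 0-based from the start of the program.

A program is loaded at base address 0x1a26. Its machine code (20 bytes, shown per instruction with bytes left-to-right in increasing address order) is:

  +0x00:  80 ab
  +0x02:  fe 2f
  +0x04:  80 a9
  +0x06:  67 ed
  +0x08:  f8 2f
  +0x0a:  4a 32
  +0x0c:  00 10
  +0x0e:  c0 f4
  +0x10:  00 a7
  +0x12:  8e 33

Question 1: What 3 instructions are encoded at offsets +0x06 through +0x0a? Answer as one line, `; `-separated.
+0x06: 67 ed ⇒ word 0xed67 (little)
  opcode bits[15:12]=0xe: andi/RI
  rd@[11:9]=0x6 ⇒ $6
  imm@[8:0]=0x167 ⇒ 359
+0x08: f8 2f ⇒ word 0x2ff8 (little)
  opcode bits[15:12]=0x2: jmp/J
  imm@[11:0]=0xff8 (s12→-8) ⇒ -8
+0x0a: 4a 32 ⇒ word 0x324a (little)
  opcode bits[15:12]=0x3: sbi/RI
  rd@[11:9]=0x1 ⇒ $1
  imm@[8:0]=0x4a ⇒ 74

andi $6, 359; jmp -8; sbi $1, 74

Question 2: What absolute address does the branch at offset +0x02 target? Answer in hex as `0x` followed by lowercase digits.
[02] fe 2f → 0x2ffe
  opcode bits[15:12]=0x2: jmp/J
  imm@[11:0]=0xffe (s12→-2) ⇒ -2
  target = base 0x1a26 + off 0x02 + 2 + imm -2 = 0x1a28

0x1a28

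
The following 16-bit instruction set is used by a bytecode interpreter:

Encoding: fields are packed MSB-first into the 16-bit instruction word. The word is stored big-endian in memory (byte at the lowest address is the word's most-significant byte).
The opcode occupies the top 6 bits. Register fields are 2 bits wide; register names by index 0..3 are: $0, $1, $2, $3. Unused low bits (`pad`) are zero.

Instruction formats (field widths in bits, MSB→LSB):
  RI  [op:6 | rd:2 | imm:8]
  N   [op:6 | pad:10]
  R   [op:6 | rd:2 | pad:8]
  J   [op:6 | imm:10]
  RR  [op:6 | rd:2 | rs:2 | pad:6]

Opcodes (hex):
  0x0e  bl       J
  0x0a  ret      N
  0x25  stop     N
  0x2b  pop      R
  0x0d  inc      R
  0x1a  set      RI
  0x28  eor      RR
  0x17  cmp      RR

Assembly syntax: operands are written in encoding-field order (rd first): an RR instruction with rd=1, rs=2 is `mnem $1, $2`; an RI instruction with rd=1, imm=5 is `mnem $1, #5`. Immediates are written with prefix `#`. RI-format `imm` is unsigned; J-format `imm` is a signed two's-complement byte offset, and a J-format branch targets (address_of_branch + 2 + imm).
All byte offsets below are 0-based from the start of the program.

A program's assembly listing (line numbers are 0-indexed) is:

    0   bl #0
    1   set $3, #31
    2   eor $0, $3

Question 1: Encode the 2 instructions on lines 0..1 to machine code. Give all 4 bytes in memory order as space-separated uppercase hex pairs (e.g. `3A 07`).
0. bl fields op=0xe:6|imm=0:10 → word 3800h → 38 00
1. set fields op=0x1a:6|rd=3:2|imm=31:8 → word 6b1fh → 6b 1f

38 00 6B 1F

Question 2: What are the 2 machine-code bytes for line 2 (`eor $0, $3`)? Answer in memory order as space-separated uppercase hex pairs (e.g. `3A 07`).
line 2 (eor): pack op=0x28:6|rd=0:2|rs=3:2|pad=0:6 = 0xa0c0; big→ a0 c0

A0 C0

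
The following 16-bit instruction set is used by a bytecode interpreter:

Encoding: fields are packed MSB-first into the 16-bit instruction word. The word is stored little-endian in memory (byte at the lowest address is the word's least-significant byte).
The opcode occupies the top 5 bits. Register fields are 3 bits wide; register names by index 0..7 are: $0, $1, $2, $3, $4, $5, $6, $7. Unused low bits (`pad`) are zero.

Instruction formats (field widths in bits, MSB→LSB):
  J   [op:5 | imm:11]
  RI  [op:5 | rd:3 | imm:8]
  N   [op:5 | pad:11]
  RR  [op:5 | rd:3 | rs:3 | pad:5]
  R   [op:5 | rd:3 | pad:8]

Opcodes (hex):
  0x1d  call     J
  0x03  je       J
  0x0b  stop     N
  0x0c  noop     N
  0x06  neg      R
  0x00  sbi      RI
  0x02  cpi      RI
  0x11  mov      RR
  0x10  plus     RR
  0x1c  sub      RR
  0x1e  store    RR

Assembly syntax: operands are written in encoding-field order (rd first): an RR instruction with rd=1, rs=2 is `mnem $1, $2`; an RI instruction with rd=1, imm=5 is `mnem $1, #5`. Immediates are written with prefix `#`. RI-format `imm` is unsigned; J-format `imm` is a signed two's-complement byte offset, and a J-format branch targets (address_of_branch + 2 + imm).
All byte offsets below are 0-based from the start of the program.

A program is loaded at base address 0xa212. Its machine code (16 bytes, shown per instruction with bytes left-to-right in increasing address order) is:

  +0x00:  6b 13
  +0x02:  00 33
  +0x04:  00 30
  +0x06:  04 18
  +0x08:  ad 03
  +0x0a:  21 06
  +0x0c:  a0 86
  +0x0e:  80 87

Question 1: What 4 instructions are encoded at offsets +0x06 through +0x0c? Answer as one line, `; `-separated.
je #4; sbi $3, #173; sbi $6, #33; plus $6, $5

[06] 04 18 → 0x1804
  op=0x1804>>11=0x3 ⇒ je (J)
  imm: (w>>0)&0x7ff=0x4 → #4
[08] ad 03 → 0x03ad
  op=0x03ad>>11=0x0 ⇒ sbi (RI)
  rd: (w>>8)&0x7=0x3 → $3
  imm: (w>>0)&0xff=0xad → #173
[0a] 21 06 → 0x0621
  op=0x0621>>11=0x0 ⇒ sbi (RI)
  rd: (w>>8)&0x7=0x6 → $6
  imm: (w>>0)&0xff=0x21 → #33
[0c] a0 86 → 0x86a0
  op=0x86a0>>11=0x10 ⇒ plus (RR)
  rd: (w>>8)&0x7=0x6 → $6
  rs: (w>>5)&0x7=0x5 → $5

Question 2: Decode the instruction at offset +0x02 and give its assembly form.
neg $3

@+02  little-endian(00 33) = 0x3300
  op=0x3300>>11=0x6 ⇒ neg (R)
  rd@[10:8]=0x3 ⇒ $3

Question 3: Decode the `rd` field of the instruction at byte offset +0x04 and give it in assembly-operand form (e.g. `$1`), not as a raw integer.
$0

@+04  little-endian(00 30) = 0x3000
  opcode bits[15:11]=0x6: neg/R
  rd@[10:8]=0x0 ⇒ $0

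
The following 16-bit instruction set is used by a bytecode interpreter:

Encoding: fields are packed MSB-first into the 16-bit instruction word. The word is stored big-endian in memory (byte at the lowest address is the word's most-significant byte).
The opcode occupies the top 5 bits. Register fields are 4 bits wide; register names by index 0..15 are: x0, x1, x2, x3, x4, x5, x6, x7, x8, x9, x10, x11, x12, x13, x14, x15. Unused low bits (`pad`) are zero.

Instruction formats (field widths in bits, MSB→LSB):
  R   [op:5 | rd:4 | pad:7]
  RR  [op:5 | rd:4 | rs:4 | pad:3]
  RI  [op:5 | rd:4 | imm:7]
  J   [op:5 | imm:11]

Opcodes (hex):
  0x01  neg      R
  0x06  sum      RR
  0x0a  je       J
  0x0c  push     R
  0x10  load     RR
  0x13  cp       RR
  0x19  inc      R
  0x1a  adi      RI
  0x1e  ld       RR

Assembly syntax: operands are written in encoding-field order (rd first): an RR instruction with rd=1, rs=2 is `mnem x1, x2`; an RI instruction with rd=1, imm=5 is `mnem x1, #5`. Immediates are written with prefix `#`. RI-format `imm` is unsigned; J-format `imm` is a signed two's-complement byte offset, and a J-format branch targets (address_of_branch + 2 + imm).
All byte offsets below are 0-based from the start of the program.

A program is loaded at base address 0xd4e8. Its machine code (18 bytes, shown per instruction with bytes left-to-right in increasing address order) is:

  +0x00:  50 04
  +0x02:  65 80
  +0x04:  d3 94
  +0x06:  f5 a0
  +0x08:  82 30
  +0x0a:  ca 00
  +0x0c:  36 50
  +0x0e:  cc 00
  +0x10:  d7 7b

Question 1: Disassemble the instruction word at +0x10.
off 0x10: read d7 7b as big → 0xd77b
  top 5b → 0x1a → adi [RI]
  rd@[10:7]=0xe ⇒ x14
  imm@[6:0]=0x7b ⇒ #123

adi x14, #123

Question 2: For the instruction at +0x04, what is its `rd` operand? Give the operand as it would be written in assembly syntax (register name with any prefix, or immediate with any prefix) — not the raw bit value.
+0x04: d3 94 ⇒ word 0xd394 (big)
  opcode bits[15:11]=0x1a: adi/RI
  [10:7] rd=7 = x7
  [6:0] imm=20 = #20

x7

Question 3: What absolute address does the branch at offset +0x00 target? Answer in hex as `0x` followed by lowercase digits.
0xd4ee

off 0x00: read 50 04 as big → 0x5004
  op=0x5004>>11=0xa ⇒ je (J)
  [10:0] imm=4 = #4
  target = base 0xd4e8 + off 0x00 + 2 + imm 4 = 0xd4ee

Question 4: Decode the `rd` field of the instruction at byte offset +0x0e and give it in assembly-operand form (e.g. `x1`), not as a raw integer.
@+0e  big-endian(cc 00) = 0xcc00
  opcode bits[15:11]=0x19: inc/R
  [10:7] rd=8 = x8

x8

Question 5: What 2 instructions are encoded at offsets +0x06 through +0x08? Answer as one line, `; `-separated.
@+06  big-endian(f5 a0) = 0xf5a0
  op=0xf5a0>>11=0x1e ⇒ ld (RR)
  rd: (w>>7)&0xf=0xb → x11
  rs: (w>>3)&0xf=0x4 → x4
@+08  big-endian(82 30) = 0x8230
  op=0x8230>>11=0x10 ⇒ load (RR)
  rd: (w>>7)&0xf=0x4 → x4
  rs: (w>>3)&0xf=0x6 → x6

ld x11, x4; load x4, x6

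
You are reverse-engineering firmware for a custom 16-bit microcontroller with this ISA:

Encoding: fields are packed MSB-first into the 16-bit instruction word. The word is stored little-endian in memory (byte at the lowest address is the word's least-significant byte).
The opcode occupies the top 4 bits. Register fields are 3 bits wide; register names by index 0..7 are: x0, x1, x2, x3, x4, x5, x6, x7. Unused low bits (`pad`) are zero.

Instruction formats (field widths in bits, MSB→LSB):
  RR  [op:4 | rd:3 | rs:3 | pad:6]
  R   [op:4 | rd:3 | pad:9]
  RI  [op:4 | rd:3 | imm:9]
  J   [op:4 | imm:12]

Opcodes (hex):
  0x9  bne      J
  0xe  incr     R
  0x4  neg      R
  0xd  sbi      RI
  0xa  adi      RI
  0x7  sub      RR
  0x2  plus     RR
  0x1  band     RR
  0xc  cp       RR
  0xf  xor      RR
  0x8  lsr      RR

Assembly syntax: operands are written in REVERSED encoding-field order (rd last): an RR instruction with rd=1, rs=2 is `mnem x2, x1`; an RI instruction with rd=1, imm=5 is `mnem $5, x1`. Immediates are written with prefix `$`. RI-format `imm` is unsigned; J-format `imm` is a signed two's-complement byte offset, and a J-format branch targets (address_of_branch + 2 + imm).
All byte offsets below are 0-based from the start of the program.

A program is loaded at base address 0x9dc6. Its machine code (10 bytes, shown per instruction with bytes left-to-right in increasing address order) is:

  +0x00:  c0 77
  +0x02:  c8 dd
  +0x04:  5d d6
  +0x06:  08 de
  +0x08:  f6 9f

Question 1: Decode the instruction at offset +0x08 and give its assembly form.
bne $-10

off 0x08: read f6 9f as little → 0x9ff6
  op=0x9ff6>>12=0x9 ⇒ bne (J)
  imm: (w>>0)&0xfff=0xff6 (s12→-10) → $-10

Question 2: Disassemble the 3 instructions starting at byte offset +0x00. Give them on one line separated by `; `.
[00] c0 77 → 0x77c0
  top 4b → 0x7 → sub [RR]
  rd@[11:9]=0x3 ⇒ x3
  rs@[8:6]=0x7 ⇒ x7
[02] c8 dd → 0xddc8
  top 4b → 0xd → sbi [RI]
  rd@[11:9]=0x6 ⇒ x6
  imm@[8:0]=0x1c8 ⇒ $456
[04] 5d d6 → 0xd65d
  top 4b → 0xd → sbi [RI]
  rd@[11:9]=0x3 ⇒ x3
  imm@[8:0]=0x5d ⇒ $93

sub x7, x3; sbi $456, x6; sbi $93, x3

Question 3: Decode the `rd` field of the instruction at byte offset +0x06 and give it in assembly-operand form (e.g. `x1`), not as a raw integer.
off 0x06: read 08 de as little → 0xde08
  opcode bits[15:12]=0xd: sbi/RI
  rd@[11:9]=0x7 ⇒ x7
  imm@[8:0]=0x8 ⇒ $8

x7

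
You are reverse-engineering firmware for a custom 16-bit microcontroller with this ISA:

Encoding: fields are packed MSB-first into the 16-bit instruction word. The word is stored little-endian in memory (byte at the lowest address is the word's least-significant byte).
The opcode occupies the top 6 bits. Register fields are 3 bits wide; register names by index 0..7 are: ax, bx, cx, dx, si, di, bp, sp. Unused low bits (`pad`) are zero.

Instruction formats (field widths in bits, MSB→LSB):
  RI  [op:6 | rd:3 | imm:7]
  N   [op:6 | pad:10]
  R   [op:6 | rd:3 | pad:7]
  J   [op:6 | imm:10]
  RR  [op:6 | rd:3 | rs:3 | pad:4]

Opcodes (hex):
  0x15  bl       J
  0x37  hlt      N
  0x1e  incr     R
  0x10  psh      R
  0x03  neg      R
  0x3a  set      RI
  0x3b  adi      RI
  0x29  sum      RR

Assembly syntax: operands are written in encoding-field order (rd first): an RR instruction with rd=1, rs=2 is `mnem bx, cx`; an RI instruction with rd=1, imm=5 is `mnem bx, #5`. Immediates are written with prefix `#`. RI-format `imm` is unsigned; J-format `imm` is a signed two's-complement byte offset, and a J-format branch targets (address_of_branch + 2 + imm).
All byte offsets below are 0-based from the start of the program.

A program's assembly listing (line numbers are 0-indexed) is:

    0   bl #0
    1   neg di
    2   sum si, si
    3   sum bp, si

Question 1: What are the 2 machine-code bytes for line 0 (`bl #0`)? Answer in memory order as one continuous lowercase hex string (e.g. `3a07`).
0054

L0: bl op=0x15:6|imm=0:10 ⇒ 0x5400 ⇒ little 00 54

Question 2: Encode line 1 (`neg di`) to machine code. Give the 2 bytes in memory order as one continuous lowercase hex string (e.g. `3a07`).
800e

line 1 (neg): pack op=0x3:6|rd=5:3|pad=0:7 = 0x0e80; little→ 80 0e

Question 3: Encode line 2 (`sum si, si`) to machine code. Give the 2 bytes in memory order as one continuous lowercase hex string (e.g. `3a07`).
40a6

L2: sum op=0x29:6|rd=4:3|rs=4:3|pad=0:4 ⇒ 0xa640 ⇒ little 40 a6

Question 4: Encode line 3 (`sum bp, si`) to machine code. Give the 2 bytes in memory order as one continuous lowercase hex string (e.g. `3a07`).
L3: sum op=0x29:6|rd=6:3|rs=4:3|pad=0:4 ⇒ 0xa740 ⇒ little 40 a7

40a7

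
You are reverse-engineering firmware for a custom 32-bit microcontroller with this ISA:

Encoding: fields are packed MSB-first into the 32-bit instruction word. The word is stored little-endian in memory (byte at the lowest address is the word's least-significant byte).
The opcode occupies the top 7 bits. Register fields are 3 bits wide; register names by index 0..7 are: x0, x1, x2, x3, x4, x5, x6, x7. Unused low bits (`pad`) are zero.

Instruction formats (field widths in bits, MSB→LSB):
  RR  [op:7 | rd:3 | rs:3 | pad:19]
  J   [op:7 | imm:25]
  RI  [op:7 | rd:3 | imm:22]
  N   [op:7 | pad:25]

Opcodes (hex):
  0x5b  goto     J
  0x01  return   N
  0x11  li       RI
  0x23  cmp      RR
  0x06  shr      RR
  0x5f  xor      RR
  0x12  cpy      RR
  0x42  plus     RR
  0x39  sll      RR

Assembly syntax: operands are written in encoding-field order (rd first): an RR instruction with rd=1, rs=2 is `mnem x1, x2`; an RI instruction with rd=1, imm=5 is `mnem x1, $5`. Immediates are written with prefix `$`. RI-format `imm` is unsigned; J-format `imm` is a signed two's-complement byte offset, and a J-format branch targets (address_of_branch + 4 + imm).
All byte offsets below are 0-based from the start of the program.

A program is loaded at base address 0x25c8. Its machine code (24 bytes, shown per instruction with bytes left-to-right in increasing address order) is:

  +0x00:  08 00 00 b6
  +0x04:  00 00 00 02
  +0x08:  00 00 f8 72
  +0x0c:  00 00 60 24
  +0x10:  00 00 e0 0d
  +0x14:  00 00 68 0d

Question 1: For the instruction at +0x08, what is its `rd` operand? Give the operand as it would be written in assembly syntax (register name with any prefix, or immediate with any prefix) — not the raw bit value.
[08] 00 00 f8 72 → 0x72f80000
  opcode bits[31:25]=0x39: sll/RR
  rd: (w>>22)&0x7=0x3 → x3
  rs: (w>>19)&0x7=0x7 → x7

x3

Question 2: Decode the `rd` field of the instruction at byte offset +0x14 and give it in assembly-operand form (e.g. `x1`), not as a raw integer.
@+14  little-endian(00 00 68 0d) = 0x0d680000
  top 7b → 0x6 → shr [RR]
  rd@[24:22]=0x5 ⇒ x5
  rs@[21:19]=0x5 ⇒ x5

x5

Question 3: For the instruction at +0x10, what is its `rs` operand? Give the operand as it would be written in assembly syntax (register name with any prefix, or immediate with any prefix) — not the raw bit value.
x4

[10] 00 00 e0 0d → 0x0de00000
  top 7b → 0x6 → shr [RR]
  rd@[24:22]=0x7 ⇒ x7
  rs@[21:19]=0x4 ⇒ x4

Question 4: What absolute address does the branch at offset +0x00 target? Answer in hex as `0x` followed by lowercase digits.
0x25d4

+0x00: 08 00 00 b6 ⇒ word 0xb6000008 (little)
  op=0xb6000008>>25=0x5b ⇒ goto (J)
  imm@[24:0]=0x8 ⇒ $8
  target = base 0x25c8 + off 0x00 + 4 + imm 8 = 0x25d4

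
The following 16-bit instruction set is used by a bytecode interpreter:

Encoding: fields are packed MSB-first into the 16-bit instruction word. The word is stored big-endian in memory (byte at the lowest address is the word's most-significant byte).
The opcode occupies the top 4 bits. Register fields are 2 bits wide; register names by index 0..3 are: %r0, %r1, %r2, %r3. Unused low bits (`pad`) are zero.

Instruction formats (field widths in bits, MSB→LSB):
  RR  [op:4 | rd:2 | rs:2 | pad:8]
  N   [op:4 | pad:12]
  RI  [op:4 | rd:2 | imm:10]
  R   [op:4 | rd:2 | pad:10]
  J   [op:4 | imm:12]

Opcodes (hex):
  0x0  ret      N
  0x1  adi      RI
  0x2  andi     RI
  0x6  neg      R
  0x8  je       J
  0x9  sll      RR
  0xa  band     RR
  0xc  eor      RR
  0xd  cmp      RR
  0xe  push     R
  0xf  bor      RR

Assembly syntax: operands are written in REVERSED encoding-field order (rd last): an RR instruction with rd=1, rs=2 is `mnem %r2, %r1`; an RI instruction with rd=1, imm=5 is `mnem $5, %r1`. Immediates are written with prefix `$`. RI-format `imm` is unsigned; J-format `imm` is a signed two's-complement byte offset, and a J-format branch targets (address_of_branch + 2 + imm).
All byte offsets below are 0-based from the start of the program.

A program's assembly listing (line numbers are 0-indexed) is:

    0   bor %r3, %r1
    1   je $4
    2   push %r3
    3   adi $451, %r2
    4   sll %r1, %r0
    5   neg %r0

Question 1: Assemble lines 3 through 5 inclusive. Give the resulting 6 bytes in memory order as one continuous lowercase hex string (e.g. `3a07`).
L3: adi op=0x1:4|rd=2:2|imm=451:10 ⇒ 0x19c3 ⇒ big 19 c3
L4: sll op=0x9:4|rd=0:2|rs=1:2|pad=0:8 ⇒ 0x9100 ⇒ big 91 00
L5: neg op=0x6:4|rd=0:2|pad=0:10 ⇒ 0x6000 ⇒ big 60 00

19c391006000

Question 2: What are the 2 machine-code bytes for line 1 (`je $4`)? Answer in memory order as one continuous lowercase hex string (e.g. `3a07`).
8004

line 1 (je): pack op=0x8:4|imm=4:12 = 0x8004; big→ 80 04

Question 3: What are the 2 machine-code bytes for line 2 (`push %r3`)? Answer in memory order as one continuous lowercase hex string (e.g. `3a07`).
line 2 (push): pack op=0xe:4|rd=3:2|pad=0:10 = 0xec00; big→ ec 00

ec00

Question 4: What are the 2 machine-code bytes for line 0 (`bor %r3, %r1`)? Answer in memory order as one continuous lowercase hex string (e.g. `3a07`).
line 0 (bor): pack op=0xf:4|rd=1:2|rs=3:2|pad=0:8 = 0xf700; big→ f7 00

f700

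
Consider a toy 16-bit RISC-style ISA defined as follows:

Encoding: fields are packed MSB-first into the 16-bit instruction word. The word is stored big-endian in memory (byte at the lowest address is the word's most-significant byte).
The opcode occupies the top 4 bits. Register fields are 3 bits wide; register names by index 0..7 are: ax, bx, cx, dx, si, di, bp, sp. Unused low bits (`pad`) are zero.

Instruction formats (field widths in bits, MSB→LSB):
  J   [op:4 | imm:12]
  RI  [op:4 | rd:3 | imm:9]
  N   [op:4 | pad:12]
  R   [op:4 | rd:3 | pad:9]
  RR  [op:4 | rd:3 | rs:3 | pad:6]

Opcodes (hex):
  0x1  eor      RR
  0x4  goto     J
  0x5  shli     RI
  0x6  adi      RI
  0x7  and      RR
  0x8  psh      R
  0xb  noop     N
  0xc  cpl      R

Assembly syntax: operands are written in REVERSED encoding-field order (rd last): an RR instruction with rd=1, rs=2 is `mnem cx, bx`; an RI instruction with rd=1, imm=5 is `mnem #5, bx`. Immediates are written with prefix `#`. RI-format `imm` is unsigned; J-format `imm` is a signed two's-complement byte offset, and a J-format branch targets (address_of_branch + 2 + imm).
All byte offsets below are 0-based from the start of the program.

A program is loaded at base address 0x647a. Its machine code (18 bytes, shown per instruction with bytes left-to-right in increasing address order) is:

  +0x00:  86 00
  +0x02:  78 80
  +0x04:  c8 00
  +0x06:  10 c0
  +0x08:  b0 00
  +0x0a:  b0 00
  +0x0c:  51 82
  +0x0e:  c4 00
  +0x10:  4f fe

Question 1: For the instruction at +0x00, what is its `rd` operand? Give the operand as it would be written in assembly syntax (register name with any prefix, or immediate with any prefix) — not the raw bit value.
+0x00: 86 00 ⇒ word 0x8600 (big)
  top 4b → 0x8 → psh [R]
  [11:9] rd=3 = dx

dx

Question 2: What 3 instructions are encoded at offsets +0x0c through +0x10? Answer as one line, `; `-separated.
[0c] 51 82 → 0x5182
  opcode bits[15:12]=0x5: shli/RI
  rd: (w>>9)&0x7=0x0 → ax
  imm: (w>>0)&0x1ff=0x182 → #386
[0e] c4 00 → 0xc400
  opcode bits[15:12]=0xc: cpl/R
  rd: (w>>9)&0x7=0x2 → cx
[10] 4f fe → 0x4ffe
  opcode bits[15:12]=0x4: goto/J
  imm: (w>>0)&0xfff=0xffe (s12→-2) → #-2

shli #386, ax; cpl cx; goto #-2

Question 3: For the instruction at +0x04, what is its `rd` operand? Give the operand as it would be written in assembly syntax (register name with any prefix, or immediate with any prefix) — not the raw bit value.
@+04  big-endian(c8 00) = 0xc800
  top 4b → 0xc → cpl [R]
  rd@[11:9]=0x4 ⇒ si

si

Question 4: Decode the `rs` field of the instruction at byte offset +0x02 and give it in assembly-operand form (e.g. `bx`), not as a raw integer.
cx

[02] 78 80 → 0x7880
  op=0x7880>>12=0x7 ⇒ and (RR)
  rd: (w>>9)&0x7=0x4 → si
  rs: (w>>6)&0x7=0x2 → cx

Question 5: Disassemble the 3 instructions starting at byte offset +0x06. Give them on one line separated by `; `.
eor dx, ax; noop; noop

+0x06: 10 c0 ⇒ word 0x10c0 (big)
  op=0x10c0>>12=0x1 ⇒ eor (RR)
  rd: (w>>9)&0x7=0x0 → ax
  rs: (w>>6)&0x7=0x3 → dx
+0x08: b0 00 ⇒ word 0xb000 (big)
  op=0xb000>>12=0xb ⇒ noop (N)
+0x0a: b0 00 ⇒ word 0xb000 (big)
  op=0xb000>>12=0xb ⇒ noop (N)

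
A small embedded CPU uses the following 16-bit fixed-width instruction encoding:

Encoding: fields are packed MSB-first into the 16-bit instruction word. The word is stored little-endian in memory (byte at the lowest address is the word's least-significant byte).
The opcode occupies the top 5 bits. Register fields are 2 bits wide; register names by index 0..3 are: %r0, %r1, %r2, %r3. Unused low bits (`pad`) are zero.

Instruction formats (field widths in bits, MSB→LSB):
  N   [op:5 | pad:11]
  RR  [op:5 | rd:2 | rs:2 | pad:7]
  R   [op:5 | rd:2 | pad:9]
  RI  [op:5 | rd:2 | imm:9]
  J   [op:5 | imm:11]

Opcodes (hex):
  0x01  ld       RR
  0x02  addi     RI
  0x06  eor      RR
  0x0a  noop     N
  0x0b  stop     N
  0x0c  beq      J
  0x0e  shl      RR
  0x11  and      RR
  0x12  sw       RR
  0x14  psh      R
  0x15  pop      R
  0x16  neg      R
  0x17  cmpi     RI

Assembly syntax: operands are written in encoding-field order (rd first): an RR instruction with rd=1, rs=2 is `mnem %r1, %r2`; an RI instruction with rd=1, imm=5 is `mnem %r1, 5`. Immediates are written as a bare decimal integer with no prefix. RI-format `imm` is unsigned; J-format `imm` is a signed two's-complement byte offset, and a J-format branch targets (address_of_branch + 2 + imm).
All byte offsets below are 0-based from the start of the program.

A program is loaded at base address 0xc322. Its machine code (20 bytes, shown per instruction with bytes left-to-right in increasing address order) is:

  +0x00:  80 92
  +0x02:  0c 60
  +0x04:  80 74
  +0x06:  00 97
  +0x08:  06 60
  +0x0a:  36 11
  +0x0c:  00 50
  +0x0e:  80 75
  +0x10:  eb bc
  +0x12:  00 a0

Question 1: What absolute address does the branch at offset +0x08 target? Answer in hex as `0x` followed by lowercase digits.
[08] 06 60 → 0x6006
  op=0x6006>>11=0xc ⇒ beq (J)
  imm@[10:0]=0x6 ⇒ 6
  target = base 0xc322 + off 0x08 + 2 + imm 6 = 0xc332

0xc332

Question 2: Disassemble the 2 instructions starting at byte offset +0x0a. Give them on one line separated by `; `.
addi %r0, 310; noop

@+0a  little-endian(36 11) = 0x1136
  opcode bits[15:11]=0x2: addi/RI
  rd@[10:9]=0x0 ⇒ %r0
  imm@[8:0]=0x136 ⇒ 310
@+0c  little-endian(00 50) = 0x5000
  opcode bits[15:11]=0xa: noop/N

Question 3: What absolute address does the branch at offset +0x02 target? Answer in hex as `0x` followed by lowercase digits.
0xc332

[02] 0c 60 → 0x600c
  op=0x600c>>11=0xc ⇒ beq (J)
  imm: (w>>0)&0x7ff=0xc → 12
  target = base 0xc322 + off 0x02 + 2 + imm 12 = 0xc332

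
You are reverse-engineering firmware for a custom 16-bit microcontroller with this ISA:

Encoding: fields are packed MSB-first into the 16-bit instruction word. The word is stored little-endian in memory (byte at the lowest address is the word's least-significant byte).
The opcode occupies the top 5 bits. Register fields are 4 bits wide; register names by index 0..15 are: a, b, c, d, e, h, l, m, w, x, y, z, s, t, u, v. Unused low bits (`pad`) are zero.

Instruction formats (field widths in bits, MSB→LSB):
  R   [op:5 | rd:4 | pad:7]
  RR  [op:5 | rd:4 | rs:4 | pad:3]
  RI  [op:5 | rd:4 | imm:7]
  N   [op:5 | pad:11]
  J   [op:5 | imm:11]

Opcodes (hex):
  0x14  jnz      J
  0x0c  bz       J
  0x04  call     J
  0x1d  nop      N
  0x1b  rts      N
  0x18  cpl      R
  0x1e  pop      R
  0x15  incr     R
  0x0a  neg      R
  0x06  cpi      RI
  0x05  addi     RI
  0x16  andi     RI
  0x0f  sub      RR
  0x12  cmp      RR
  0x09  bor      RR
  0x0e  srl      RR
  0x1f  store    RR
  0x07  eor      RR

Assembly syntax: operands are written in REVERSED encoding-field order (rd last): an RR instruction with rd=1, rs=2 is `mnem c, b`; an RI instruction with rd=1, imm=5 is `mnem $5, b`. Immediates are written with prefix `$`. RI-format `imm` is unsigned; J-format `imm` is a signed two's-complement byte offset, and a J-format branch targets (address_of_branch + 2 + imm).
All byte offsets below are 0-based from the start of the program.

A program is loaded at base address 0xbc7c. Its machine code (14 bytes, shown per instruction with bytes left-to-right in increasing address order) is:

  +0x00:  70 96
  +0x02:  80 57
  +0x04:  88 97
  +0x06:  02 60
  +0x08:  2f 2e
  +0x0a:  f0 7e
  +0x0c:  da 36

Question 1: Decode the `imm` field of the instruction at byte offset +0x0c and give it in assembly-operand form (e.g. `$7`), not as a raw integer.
[0c] da 36 → 0x36da
  op=0x36da>>11=0x6 ⇒ cpi (RI)
  [10:7] rd=13 = t
  [6:0] imm=90 = $90

$90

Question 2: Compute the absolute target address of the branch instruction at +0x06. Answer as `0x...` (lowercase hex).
0xbc86

[06] 02 60 → 0x6002
  opcode bits[15:11]=0xc: bz/J
  imm@[10:0]=0x2 ⇒ $2
  target = base 0xbc7c + off 0x06 + 2 + imm 2 = 0xbc86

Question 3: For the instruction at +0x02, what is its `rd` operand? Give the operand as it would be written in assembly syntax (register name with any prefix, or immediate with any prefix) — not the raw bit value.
@+02  little-endian(80 57) = 0x5780
  opcode bits[15:11]=0xa: neg/R
  rd@[10:7]=0xf ⇒ v

v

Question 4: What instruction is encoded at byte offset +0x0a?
sub u, t

off 0x0a: read f0 7e as little → 0x7ef0
  op=0x7ef0>>11=0xf ⇒ sub (RR)
  rd: (w>>7)&0xf=0xd → t
  rs: (w>>3)&0xf=0xe → u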